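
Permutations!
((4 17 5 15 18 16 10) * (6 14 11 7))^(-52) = [0, 1, 2, 3, 18, 10, 6, 7, 8, 9, 15, 11, 12, 13, 14, 4, 5, 16, 17] = (4 18 17 16 5 10 15)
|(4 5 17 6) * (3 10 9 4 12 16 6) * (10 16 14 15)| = 11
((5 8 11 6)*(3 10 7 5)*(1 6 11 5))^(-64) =[0, 6, 2, 10, 4, 5, 3, 1, 8, 9, 7, 11] =(11)(1 6 3 10 7)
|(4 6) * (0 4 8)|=4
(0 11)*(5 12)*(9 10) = (0 11)(5 12)(9 10) = [11, 1, 2, 3, 4, 12, 6, 7, 8, 10, 9, 0, 5]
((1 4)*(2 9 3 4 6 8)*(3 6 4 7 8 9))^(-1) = [0, 4, 8, 2, 1, 5, 9, 3, 7, 6] = (1 4)(2 8 7 3)(6 9)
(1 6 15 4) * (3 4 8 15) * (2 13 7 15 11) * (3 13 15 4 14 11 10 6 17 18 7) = (1 17 18 7 4)(2 15 8 10 6 13 3 14 11) = [0, 17, 15, 14, 1, 5, 13, 4, 10, 9, 6, 2, 12, 3, 11, 8, 16, 18, 7]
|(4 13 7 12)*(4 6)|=|(4 13 7 12 6)|=5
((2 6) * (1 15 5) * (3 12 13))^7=[0, 15, 6, 12, 4, 1, 2, 7, 8, 9, 10, 11, 13, 3, 14, 5]=(1 15 5)(2 6)(3 12 13)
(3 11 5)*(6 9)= (3 11 5)(6 9)= [0, 1, 2, 11, 4, 3, 9, 7, 8, 6, 10, 5]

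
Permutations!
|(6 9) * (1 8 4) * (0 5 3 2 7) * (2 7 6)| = |(0 5 3 7)(1 8 4)(2 6 9)| = 12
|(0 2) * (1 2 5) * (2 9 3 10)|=|(0 5 1 9 3 10 2)|=7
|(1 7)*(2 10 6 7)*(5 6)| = |(1 2 10 5 6 7)| = 6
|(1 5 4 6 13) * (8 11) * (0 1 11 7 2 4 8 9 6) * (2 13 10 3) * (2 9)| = |(0 1 5 8 7 13 11 2 4)(3 9 6 10)| = 36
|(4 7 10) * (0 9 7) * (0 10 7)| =2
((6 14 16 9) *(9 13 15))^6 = (16) = [0, 1, 2, 3, 4, 5, 6, 7, 8, 9, 10, 11, 12, 13, 14, 15, 16]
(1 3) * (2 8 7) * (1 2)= (1 3 2 8 7)= [0, 3, 8, 2, 4, 5, 6, 1, 7]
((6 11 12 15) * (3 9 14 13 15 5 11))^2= (3 14 15)(5 12 11)(6 9 13)= [0, 1, 2, 14, 4, 12, 9, 7, 8, 13, 10, 5, 11, 6, 15, 3]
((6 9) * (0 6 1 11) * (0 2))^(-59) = [6, 11, 0, 3, 4, 5, 9, 7, 8, 1, 10, 2] = (0 6 9 1 11 2)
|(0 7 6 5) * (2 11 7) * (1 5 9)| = |(0 2 11 7 6 9 1 5)| = 8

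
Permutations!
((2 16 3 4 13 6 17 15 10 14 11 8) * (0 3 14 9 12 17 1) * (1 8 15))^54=[2, 8, 9, 16, 14, 5, 15, 7, 10, 4, 3, 1, 13, 11, 17, 0, 12, 6]=(0 2 9 4 14 17 6 15)(1 8 10 3 16 12 13 11)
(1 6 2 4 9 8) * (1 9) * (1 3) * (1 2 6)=[0, 1, 4, 2, 3, 5, 6, 7, 9, 8]=(2 4 3)(8 9)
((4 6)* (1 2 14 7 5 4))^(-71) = [0, 6, 1, 3, 5, 7, 4, 14, 8, 9, 10, 11, 12, 13, 2] = (1 6 4 5 7 14 2)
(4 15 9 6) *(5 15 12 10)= (4 12 10 5 15 9 6)= [0, 1, 2, 3, 12, 15, 4, 7, 8, 6, 5, 11, 10, 13, 14, 9]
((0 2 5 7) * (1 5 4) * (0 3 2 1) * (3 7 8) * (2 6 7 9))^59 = [4, 0, 9, 8, 2, 1, 3, 6, 5, 7] = (0 4 2 9 7 6 3 8 5 1)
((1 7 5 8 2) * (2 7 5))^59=(1 2 7 8 5)=[0, 2, 7, 3, 4, 1, 6, 8, 5]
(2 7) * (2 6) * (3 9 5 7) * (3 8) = (2 8 3 9 5 7 6) = [0, 1, 8, 9, 4, 7, 2, 6, 3, 5]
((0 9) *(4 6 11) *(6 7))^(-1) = [9, 1, 2, 3, 11, 5, 7, 4, 8, 0, 10, 6] = (0 9)(4 11 6 7)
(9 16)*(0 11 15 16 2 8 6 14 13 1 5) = [11, 5, 8, 3, 4, 0, 14, 7, 6, 2, 10, 15, 12, 1, 13, 16, 9] = (0 11 15 16 9 2 8 6 14 13 1 5)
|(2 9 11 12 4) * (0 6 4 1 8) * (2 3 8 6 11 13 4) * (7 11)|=|(0 7 11 12 1 6 2 9 13 4 3 8)|=12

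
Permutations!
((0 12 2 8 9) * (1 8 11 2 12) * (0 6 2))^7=(12)=[0, 1, 2, 3, 4, 5, 6, 7, 8, 9, 10, 11, 12]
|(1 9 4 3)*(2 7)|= 4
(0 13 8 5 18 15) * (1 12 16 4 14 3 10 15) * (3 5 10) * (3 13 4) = (0 4 14 5 18 1 12 16 3 13 8 10 15) = [4, 12, 2, 13, 14, 18, 6, 7, 10, 9, 15, 11, 16, 8, 5, 0, 3, 17, 1]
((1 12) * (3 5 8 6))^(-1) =(1 12)(3 6 8 5) =[0, 12, 2, 6, 4, 3, 8, 7, 5, 9, 10, 11, 1]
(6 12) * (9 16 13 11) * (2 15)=(2 15)(6 12)(9 16 13 11)=[0, 1, 15, 3, 4, 5, 12, 7, 8, 16, 10, 9, 6, 11, 14, 2, 13]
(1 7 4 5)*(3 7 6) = (1 6 3 7 4 5) = [0, 6, 2, 7, 5, 1, 3, 4]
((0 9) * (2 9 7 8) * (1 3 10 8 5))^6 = (0 8 1)(2 3 7)(5 9 10) = [8, 0, 3, 7, 4, 9, 6, 2, 1, 10, 5]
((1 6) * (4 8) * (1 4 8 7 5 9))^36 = [0, 1, 2, 3, 4, 5, 6, 7, 8, 9] = (9)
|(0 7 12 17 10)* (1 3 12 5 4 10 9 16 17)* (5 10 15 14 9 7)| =|(0 5 4 15 14 9 16 17 7 10)(1 3 12)| =30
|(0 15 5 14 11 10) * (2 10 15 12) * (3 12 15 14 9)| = |(0 15 5 9 3 12 2 10)(11 14)| = 8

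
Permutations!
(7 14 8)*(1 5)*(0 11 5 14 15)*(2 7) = (0 11 5 1 14 8 2 7 15) = [11, 14, 7, 3, 4, 1, 6, 15, 2, 9, 10, 5, 12, 13, 8, 0]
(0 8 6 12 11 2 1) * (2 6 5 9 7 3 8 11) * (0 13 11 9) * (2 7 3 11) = (0 9 3 8 5)(1 13 2)(6 12 7 11) = [9, 13, 1, 8, 4, 0, 12, 11, 5, 3, 10, 6, 7, 2]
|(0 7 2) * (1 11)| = |(0 7 2)(1 11)| = 6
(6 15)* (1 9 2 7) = [0, 9, 7, 3, 4, 5, 15, 1, 8, 2, 10, 11, 12, 13, 14, 6] = (1 9 2 7)(6 15)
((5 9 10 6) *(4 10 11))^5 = (4 11 9 5 6 10) = [0, 1, 2, 3, 11, 6, 10, 7, 8, 5, 4, 9]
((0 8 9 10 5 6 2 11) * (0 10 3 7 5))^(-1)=(0 10 11 2 6 5 7 3 9 8)=[10, 1, 6, 9, 4, 7, 5, 3, 0, 8, 11, 2]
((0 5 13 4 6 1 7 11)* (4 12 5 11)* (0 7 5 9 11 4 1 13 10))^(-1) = (0 10 5 1 7 11 9 12 13 6 4) = [10, 7, 2, 3, 0, 1, 4, 11, 8, 12, 5, 9, 13, 6]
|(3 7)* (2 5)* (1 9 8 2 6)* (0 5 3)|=9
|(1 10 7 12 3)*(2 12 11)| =|(1 10 7 11 2 12 3)| =7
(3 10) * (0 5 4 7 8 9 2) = (0 5 4 7 8 9 2)(3 10) = [5, 1, 0, 10, 7, 4, 6, 8, 9, 2, 3]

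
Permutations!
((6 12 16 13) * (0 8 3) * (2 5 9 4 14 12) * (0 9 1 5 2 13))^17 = [8, 5, 2, 9, 14, 1, 13, 7, 3, 4, 10, 11, 16, 6, 12, 15, 0] = (0 8 3 9 4 14 12 16)(1 5)(6 13)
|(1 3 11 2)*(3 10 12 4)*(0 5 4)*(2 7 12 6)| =|(0 5 4 3 11 7 12)(1 10 6 2)| =28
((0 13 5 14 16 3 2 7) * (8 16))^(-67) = (0 16 13 3 5 2 14 7 8) = [16, 1, 14, 5, 4, 2, 6, 8, 0, 9, 10, 11, 12, 3, 7, 15, 13]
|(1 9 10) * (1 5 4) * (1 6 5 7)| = |(1 9 10 7)(4 6 5)| = 12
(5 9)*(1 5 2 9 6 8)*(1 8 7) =(1 5 6 7)(2 9) =[0, 5, 9, 3, 4, 6, 7, 1, 8, 2]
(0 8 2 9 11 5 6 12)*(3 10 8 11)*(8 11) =(0 8 2 9 3 10 11 5 6 12) =[8, 1, 9, 10, 4, 6, 12, 7, 2, 3, 11, 5, 0]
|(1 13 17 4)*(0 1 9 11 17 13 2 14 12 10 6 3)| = |(0 1 2 14 12 10 6 3)(4 9 11 17)| = 8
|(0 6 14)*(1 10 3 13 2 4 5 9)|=|(0 6 14)(1 10 3 13 2 4 5 9)|=24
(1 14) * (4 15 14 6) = [0, 6, 2, 3, 15, 5, 4, 7, 8, 9, 10, 11, 12, 13, 1, 14] = (1 6 4 15 14)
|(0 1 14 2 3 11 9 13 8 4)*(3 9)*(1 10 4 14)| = 30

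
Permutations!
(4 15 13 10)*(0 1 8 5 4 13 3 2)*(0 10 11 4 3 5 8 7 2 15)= (0 1 7 2 10 13 11 4)(3 15 5)= [1, 7, 10, 15, 0, 3, 6, 2, 8, 9, 13, 4, 12, 11, 14, 5]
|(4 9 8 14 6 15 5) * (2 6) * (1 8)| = |(1 8 14 2 6 15 5 4 9)| = 9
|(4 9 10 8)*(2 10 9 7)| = 5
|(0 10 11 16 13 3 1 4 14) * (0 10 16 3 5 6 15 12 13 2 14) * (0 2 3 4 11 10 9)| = |(0 16 3 1 11 4 2 14 9)(5 6 15 12 13)| = 45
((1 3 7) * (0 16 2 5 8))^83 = (0 5 16 8 2)(1 7 3) = [5, 7, 0, 1, 4, 16, 6, 3, 2, 9, 10, 11, 12, 13, 14, 15, 8]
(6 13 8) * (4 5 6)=[0, 1, 2, 3, 5, 6, 13, 7, 4, 9, 10, 11, 12, 8]=(4 5 6 13 8)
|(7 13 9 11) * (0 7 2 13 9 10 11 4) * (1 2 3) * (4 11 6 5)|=|(0 7 9 11 3 1 2 13 10 6 5 4)|=12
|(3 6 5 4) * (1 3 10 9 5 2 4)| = |(1 3 6 2 4 10 9 5)| = 8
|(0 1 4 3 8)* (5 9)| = |(0 1 4 3 8)(5 9)| = 10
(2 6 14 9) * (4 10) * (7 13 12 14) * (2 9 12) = [0, 1, 6, 3, 10, 5, 7, 13, 8, 9, 4, 11, 14, 2, 12] = (2 6 7 13)(4 10)(12 14)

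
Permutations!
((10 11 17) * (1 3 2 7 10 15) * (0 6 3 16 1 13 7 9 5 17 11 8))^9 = [7, 16, 0, 8, 4, 3, 10, 17, 13, 6, 15, 11, 12, 5, 14, 9, 1, 2] = (0 7 17 2)(1 16)(3 8 13 5)(6 10 15 9)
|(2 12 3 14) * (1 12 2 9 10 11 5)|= |(1 12 3 14 9 10 11 5)|= 8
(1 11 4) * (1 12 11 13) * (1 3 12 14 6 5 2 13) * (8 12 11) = (2 13 3 11 4 14 6 5)(8 12) = [0, 1, 13, 11, 14, 2, 5, 7, 12, 9, 10, 4, 8, 3, 6]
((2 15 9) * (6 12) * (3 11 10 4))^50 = (2 9 15)(3 10)(4 11) = [0, 1, 9, 10, 11, 5, 6, 7, 8, 15, 3, 4, 12, 13, 14, 2]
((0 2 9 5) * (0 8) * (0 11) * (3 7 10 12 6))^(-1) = [11, 1, 0, 6, 4, 9, 12, 3, 5, 2, 7, 8, 10] = (0 11 8 5 9 2)(3 6 12 10 7)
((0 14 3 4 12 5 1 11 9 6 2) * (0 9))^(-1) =(0 11 1 5 12 4 3 14)(2 6 9) =[11, 5, 6, 14, 3, 12, 9, 7, 8, 2, 10, 1, 4, 13, 0]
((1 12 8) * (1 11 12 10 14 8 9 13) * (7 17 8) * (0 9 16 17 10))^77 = (0 9 13 1)(7 14 10)(8 12 17 11 16) = [9, 0, 2, 3, 4, 5, 6, 14, 12, 13, 7, 16, 17, 1, 10, 15, 8, 11]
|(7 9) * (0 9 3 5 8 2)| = 7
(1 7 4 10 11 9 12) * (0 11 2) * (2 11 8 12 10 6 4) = [8, 7, 0, 3, 6, 5, 4, 2, 12, 10, 11, 9, 1] = (0 8 12 1 7 2)(4 6)(9 10 11)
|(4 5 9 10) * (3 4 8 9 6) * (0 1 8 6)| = |(0 1 8 9 10 6 3 4 5)| = 9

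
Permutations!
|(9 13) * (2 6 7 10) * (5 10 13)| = |(2 6 7 13 9 5 10)| = 7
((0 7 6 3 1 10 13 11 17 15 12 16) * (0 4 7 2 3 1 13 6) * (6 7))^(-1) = (0 7 10 1 6 4 16 12 15 17 11 13 3 2) = [7, 6, 0, 2, 16, 5, 4, 10, 8, 9, 1, 13, 15, 3, 14, 17, 12, 11]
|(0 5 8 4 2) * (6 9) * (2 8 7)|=|(0 5 7 2)(4 8)(6 9)|=4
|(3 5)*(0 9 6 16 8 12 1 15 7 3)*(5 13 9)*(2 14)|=10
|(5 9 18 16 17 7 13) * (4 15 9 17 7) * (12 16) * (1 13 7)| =|(1 13 5 17 4 15 9 18 12 16)| =10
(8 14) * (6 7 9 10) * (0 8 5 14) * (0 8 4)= [4, 1, 2, 3, 0, 14, 7, 9, 8, 10, 6, 11, 12, 13, 5]= (0 4)(5 14)(6 7 9 10)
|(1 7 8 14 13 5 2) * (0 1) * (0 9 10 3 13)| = |(0 1 7 8 14)(2 9 10 3 13 5)| = 30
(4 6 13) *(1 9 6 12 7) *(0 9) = (0 9 6 13 4 12 7 1) = [9, 0, 2, 3, 12, 5, 13, 1, 8, 6, 10, 11, 7, 4]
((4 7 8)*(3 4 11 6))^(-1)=[0, 1, 2, 6, 3, 5, 11, 4, 7, 9, 10, 8]=(3 6 11 8 7 4)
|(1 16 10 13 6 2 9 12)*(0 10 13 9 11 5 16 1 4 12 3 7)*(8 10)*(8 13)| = |(0 13 6 2 11 5 16 8 10 9 3 7)(4 12)| = 12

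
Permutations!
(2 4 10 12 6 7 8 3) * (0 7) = (0 7 8 3 2 4 10 12 6) = [7, 1, 4, 2, 10, 5, 0, 8, 3, 9, 12, 11, 6]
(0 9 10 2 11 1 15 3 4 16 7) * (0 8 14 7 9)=[0, 15, 11, 4, 16, 5, 6, 8, 14, 10, 2, 1, 12, 13, 7, 3, 9]=(1 15 3 4 16 9 10 2 11)(7 8 14)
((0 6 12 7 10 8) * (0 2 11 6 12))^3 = (0 10 11 12 8 6 7 2) = [10, 1, 0, 3, 4, 5, 7, 2, 6, 9, 11, 12, 8]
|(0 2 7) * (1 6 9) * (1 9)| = 6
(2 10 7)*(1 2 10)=(1 2)(7 10)=[0, 2, 1, 3, 4, 5, 6, 10, 8, 9, 7]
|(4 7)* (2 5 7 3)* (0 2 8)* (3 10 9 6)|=|(0 2 5 7 4 10 9 6 3 8)|=10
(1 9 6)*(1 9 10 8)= (1 10 8)(6 9)= [0, 10, 2, 3, 4, 5, 9, 7, 1, 6, 8]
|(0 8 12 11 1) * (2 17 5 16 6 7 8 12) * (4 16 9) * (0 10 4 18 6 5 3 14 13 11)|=|(0 12)(1 10 4 16 5 9 18 6 7 8 2 17 3 14 13 11)|=16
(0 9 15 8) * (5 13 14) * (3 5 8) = (0 9 15 3 5 13 14 8) = [9, 1, 2, 5, 4, 13, 6, 7, 0, 15, 10, 11, 12, 14, 8, 3]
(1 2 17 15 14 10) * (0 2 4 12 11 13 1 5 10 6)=[2, 4, 17, 3, 12, 10, 0, 7, 8, 9, 5, 13, 11, 1, 6, 14, 16, 15]=(0 2 17 15 14 6)(1 4 12 11 13)(5 10)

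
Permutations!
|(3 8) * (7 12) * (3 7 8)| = |(7 12 8)| = 3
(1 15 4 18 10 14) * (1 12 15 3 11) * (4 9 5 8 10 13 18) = [0, 3, 2, 11, 4, 8, 6, 7, 10, 5, 14, 1, 15, 18, 12, 9, 16, 17, 13] = (1 3 11)(5 8 10 14 12 15 9)(13 18)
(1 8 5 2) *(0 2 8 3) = (0 2 1 3)(5 8) = [2, 3, 1, 0, 4, 8, 6, 7, 5]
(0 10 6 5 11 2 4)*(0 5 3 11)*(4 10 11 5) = (0 11 2 10 6 3 5) = [11, 1, 10, 5, 4, 0, 3, 7, 8, 9, 6, 2]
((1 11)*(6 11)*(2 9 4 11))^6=(11)=[0, 1, 2, 3, 4, 5, 6, 7, 8, 9, 10, 11]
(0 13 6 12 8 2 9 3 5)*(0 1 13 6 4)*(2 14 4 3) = [6, 13, 9, 5, 0, 1, 12, 7, 14, 2, 10, 11, 8, 3, 4] = (0 6 12 8 14 4)(1 13 3 5)(2 9)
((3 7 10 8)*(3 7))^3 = (10) = [0, 1, 2, 3, 4, 5, 6, 7, 8, 9, 10]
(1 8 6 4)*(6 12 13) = [0, 8, 2, 3, 1, 5, 4, 7, 12, 9, 10, 11, 13, 6] = (1 8 12 13 6 4)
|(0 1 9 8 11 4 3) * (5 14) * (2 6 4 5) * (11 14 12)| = |(0 1 9 8 14 2 6 4 3)(5 12 11)| = 9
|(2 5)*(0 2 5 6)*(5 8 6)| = 5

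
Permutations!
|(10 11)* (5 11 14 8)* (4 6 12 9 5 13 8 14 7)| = 8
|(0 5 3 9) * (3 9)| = 3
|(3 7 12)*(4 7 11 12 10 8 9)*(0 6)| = 30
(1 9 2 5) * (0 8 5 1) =[8, 9, 1, 3, 4, 0, 6, 7, 5, 2] =(0 8 5)(1 9 2)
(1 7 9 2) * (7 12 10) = [0, 12, 1, 3, 4, 5, 6, 9, 8, 2, 7, 11, 10] = (1 12 10 7 9 2)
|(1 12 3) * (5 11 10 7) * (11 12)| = 7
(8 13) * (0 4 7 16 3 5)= (0 4 7 16 3 5)(8 13)= [4, 1, 2, 5, 7, 0, 6, 16, 13, 9, 10, 11, 12, 8, 14, 15, 3]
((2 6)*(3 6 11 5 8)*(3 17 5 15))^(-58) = [0, 1, 15, 2, 4, 17, 11, 7, 5, 9, 10, 3, 12, 13, 14, 6, 16, 8] = (2 15 6 11 3)(5 17 8)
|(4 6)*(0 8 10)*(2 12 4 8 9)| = |(0 9 2 12 4 6 8 10)| = 8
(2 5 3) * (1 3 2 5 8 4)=[0, 3, 8, 5, 1, 2, 6, 7, 4]=(1 3 5 2 8 4)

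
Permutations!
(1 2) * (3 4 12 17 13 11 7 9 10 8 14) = [0, 2, 1, 4, 12, 5, 6, 9, 14, 10, 8, 7, 17, 11, 3, 15, 16, 13] = (1 2)(3 4 12 17 13 11 7 9 10 8 14)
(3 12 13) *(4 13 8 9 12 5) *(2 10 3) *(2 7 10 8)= [0, 1, 8, 5, 13, 4, 6, 10, 9, 12, 3, 11, 2, 7]= (2 8 9 12)(3 5 4 13 7 10)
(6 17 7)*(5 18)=(5 18)(6 17 7)=[0, 1, 2, 3, 4, 18, 17, 6, 8, 9, 10, 11, 12, 13, 14, 15, 16, 7, 5]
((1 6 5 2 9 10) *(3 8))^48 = (10) = [0, 1, 2, 3, 4, 5, 6, 7, 8, 9, 10]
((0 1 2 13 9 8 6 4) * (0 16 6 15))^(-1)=(0 15 8 9 13 2 1)(4 6 16)=[15, 0, 1, 3, 6, 5, 16, 7, 9, 13, 10, 11, 12, 2, 14, 8, 4]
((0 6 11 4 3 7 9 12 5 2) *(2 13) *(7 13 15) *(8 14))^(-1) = (0 2 13 3 4 11 6)(5 12 9 7 15)(8 14) = [2, 1, 13, 4, 11, 12, 0, 15, 14, 7, 10, 6, 9, 3, 8, 5]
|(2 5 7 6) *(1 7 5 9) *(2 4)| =6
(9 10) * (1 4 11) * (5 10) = (1 4 11)(5 10 9) = [0, 4, 2, 3, 11, 10, 6, 7, 8, 5, 9, 1]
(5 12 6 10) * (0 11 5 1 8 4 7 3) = (0 11 5 12 6 10 1 8 4 7 3) = [11, 8, 2, 0, 7, 12, 10, 3, 4, 9, 1, 5, 6]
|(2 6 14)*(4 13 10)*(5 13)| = 12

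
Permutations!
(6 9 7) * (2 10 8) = [0, 1, 10, 3, 4, 5, 9, 6, 2, 7, 8] = (2 10 8)(6 9 7)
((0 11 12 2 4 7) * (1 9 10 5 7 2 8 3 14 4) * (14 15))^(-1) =(0 7 5 10 9 1 2 4 14 15 3 8 12 11) =[7, 2, 4, 8, 14, 10, 6, 5, 12, 1, 9, 0, 11, 13, 15, 3]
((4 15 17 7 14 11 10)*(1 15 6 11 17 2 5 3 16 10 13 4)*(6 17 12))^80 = [0, 5, 16, 1, 4, 10, 6, 7, 8, 9, 2, 11, 12, 13, 14, 3, 15, 17] = (17)(1 5 10 2 16 15 3)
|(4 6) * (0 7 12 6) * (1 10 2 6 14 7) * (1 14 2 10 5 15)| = 21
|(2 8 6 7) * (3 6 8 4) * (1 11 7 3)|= |(1 11 7 2 4)(3 6)|= 10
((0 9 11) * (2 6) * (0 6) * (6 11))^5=[9, 1, 0, 3, 4, 5, 2, 7, 8, 6, 10, 11]=(11)(0 9 6 2)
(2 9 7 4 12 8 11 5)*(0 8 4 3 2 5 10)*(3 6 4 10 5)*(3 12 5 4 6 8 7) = (0 7 8 11 4 5 12 10)(2 9 3) = [7, 1, 9, 2, 5, 12, 6, 8, 11, 3, 0, 4, 10]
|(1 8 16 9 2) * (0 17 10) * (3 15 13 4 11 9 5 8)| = |(0 17 10)(1 3 15 13 4 11 9 2)(5 8 16)| = 24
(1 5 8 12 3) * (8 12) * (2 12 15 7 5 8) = (1 8 2 12 3)(5 15 7) = [0, 8, 12, 1, 4, 15, 6, 5, 2, 9, 10, 11, 3, 13, 14, 7]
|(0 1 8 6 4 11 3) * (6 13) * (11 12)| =9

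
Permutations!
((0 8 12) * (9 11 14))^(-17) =(0 8 12)(9 11 14) =[8, 1, 2, 3, 4, 5, 6, 7, 12, 11, 10, 14, 0, 13, 9]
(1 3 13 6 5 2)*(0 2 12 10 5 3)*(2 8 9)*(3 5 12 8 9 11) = (0 9 2 1)(3 13 6 5 8 11)(10 12) = [9, 0, 1, 13, 4, 8, 5, 7, 11, 2, 12, 3, 10, 6]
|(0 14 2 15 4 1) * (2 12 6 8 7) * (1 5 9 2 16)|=40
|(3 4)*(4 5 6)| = 4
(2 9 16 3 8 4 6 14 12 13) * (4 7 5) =[0, 1, 9, 8, 6, 4, 14, 5, 7, 16, 10, 11, 13, 2, 12, 15, 3] =(2 9 16 3 8 7 5 4 6 14 12 13)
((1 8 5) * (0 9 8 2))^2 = [8, 0, 9, 3, 4, 2, 6, 7, 1, 5] = (0 8 1)(2 9 5)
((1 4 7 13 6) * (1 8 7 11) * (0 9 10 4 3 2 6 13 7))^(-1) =(13)(0 8 6 2 3 1 11 4 10 9) =[8, 11, 3, 1, 10, 5, 2, 7, 6, 0, 9, 4, 12, 13]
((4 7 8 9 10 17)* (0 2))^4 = (4 10 8)(7 17 9) = [0, 1, 2, 3, 10, 5, 6, 17, 4, 7, 8, 11, 12, 13, 14, 15, 16, 9]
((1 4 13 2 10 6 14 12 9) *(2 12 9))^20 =[0, 13, 6, 3, 12, 5, 9, 7, 8, 4, 14, 11, 10, 2, 1] =(1 13 2 6 9 4 12 10 14)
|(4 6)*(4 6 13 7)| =|(4 13 7)| =3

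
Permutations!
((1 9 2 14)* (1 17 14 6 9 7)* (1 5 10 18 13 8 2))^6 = [0, 8, 10, 3, 4, 6, 18, 2, 5, 13, 9, 11, 12, 7, 14, 15, 16, 17, 1] = (1 8 5 6 18)(2 10 9 13 7)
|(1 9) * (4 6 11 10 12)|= |(1 9)(4 6 11 10 12)|= 10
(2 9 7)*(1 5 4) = (1 5 4)(2 9 7) = [0, 5, 9, 3, 1, 4, 6, 2, 8, 7]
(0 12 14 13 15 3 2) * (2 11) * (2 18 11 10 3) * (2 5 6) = [12, 1, 0, 10, 4, 6, 2, 7, 8, 9, 3, 18, 14, 15, 13, 5, 16, 17, 11] = (0 12 14 13 15 5 6 2)(3 10)(11 18)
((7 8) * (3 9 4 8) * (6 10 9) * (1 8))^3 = [0, 3, 2, 9, 7, 5, 4, 10, 6, 8, 1] = (1 3 9 8 6 4 7 10)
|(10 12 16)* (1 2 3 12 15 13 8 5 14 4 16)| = 8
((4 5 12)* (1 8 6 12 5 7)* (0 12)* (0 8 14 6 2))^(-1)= (0 2 8 6 14 1 7 4 12)= [2, 7, 8, 3, 12, 5, 14, 4, 6, 9, 10, 11, 0, 13, 1]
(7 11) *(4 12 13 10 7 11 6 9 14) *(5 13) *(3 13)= (3 13 10 7 6 9 14 4 12 5)= [0, 1, 2, 13, 12, 3, 9, 6, 8, 14, 7, 11, 5, 10, 4]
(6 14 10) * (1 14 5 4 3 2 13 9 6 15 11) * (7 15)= (1 14 10 7 15 11)(2 13 9 6 5 4 3)= [0, 14, 13, 2, 3, 4, 5, 15, 8, 6, 7, 1, 12, 9, 10, 11]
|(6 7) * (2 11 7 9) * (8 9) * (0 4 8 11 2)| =12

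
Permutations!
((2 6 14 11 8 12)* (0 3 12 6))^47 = (0 2 12 3)(6 8 11 14) = [2, 1, 12, 0, 4, 5, 8, 7, 11, 9, 10, 14, 3, 13, 6]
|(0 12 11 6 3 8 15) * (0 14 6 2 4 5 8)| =11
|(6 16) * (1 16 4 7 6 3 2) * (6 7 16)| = |(1 6 4 16 3 2)| = 6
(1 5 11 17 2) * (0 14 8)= (0 14 8)(1 5 11 17 2)= [14, 5, 1, 3, 4, 11, 6, 7, 0, 9, 10, 17, 12, 13, 8, 15, 16, 2]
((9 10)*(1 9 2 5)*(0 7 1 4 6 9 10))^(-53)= [7, 10, 5, 3, 6, 4, 9, 1, 8, 0, 2]= (0 7 1 10 2 5 4 6 9)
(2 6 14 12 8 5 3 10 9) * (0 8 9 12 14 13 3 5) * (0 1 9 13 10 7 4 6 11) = (14)(0 8 1 9 2 11)(3 7 4 6 10 12 13) = [8, 9, 11, 7, 6, 5, 10, 4, 1, 2, 12, 0, 13, 3, 14]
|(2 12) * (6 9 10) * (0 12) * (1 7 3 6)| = |(0 12 2)(1 7 3 6 9 10)| = 6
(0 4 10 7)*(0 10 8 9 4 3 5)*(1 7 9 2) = (0 3 5)(1 7 10 9 4 8 2) = [3, 7, 1, 5, 8, 0, 6, 10, 2, 4, 9]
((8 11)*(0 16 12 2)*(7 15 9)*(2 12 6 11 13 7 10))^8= (0 9 13 6 2 15 8 16 10 7 11)= [9, 1, 15, 3, 4, 5, 2, 11, 16, 13, 7, 0, 12, 6, 14, 8, 10]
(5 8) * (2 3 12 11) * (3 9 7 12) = [0, 1, 9, 3, 4, 8, 6, 12, 5, 7, 10, 2, 11] = (2 9 7 12 11)(5 8)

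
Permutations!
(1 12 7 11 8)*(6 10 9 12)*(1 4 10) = (1 6)(4 10 9 12 7 11 8) = [0, 6, 2, 3, 10, 5, 1, 11, 4, 12, 9, 8, 7]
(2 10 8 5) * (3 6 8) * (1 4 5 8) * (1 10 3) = (1 4 5 2 3 6 10) = [0, 4, 3, 6, 5, 2, 10, 7, 8, 9, 1]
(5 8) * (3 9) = (3 9)(5 8) = [0, 1, 2, 9, 4, 8, 6, 7, 5, 3]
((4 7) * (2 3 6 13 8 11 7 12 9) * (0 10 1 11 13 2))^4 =(13)(0 7)(1 12)(2 3 6)(4 10)(9 11) =[7, 12, 3, 6, 10, 5, 2, 0, 8, 11, 4, 9, 1, 13]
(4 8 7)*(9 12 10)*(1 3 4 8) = (1 3 4)(7 8)(9 12 10) = [0, 3, 2, 4, 1, 5, 6, 8, 7, 12, 9, 11, 10]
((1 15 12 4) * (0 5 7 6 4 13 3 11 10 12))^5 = [1, 6, 2, 3, 7, 15, 5, 0, 8, 9, 10, 11, 12, 13, 14, 4] = (0 1 6 5 15 4 7)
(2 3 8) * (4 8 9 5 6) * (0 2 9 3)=[2, 1, 0, 3, 8, 6, 4, 7, 9, 5]=(0 2)(4 8 9 5 6)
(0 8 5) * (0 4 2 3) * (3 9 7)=(0 8 5 4 2 9 7 3)=[8, 1, 9, 0, 2, 4, 6, 3, 5, 7]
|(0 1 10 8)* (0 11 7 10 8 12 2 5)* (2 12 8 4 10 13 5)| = |(0 1 4 10 8 11 7 13 5)| = 9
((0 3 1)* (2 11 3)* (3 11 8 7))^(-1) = (11)(0 1 3 7 8 2) = [1, 3, 0, 7, 4, 5, 6, 8, 2, 9, 10, 11]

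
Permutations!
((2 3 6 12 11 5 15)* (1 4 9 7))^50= (1 9)(2 3 6 12 11 5 15)(4 7)= [0, 9, 3, 6, 7, 15, 12, 4, 8, 1, 10, 5, 11, 13, 14, 2]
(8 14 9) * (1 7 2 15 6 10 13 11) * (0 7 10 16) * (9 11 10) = (0 7 2 15 6 16)(1 9 8 14 11)(10 13) = [7, 9, 15, 3, 4, 5, 16, 2, 14, 8, 13, 1, 12, 10, 11, 6, 0]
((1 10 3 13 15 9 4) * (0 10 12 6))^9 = (0 6 12 1 4 9 15 13 3 10) = [6, 4, 2, 10, 9, 5, 12, 7, 8, 15, 0, 11, 1, 3, 14, 13]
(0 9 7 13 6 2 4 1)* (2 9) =(0 2 4 1)(6 9 7 13) =[2, 0, 4, 3, 1, 5, 9, 13, 8, 7, 10, 11, 12, 6]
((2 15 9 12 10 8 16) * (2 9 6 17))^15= (2 17 6 15)= [0, 1, 17, 3, 4, 5, 15, 7, 8, 9, 10, 11, 12, 13, 14, 2, 16, 6]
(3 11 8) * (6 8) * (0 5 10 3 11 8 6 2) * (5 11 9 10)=(0 11 2)(3 8 9 10)=[11, 1, 0, 8, 4, 5, 6, 7, 9, 10, 3, 2]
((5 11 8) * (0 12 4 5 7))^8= (0 12 4 5 11 8 7)= [12, 1, 2, 3, 5, 11, 6, 0, 7, 9, 10, 8, 4]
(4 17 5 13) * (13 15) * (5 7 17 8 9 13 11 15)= [0, 1, 2, 3, 8, 5, 6, 17, 9, 13, 10, 15, 12, 4, 14, 11, 16, 7]= (4 8 9 13)(7 17)(11 15)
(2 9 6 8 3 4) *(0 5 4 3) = (0 5 4 2 9 6 8) = [5, 1, 9, 3, 2, 4, 8, 7, 0, 6]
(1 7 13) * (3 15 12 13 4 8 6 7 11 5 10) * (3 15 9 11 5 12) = (1 5 10 15 3 9 11 12 13)(4 8 6 7) = [0, 5, 2, 9, 8, 10, 7, 4, 6, 11, 15, 12, 13, 1, 14, 3]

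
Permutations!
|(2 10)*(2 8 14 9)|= 5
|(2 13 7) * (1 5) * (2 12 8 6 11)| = |(1 5)(2 13 7 12 8 6 11)| = 14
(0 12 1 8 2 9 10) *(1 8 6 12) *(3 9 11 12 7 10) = (0 1 6 7 10)(2 11 12 8)(3 9) = [1, 6, 11, 9, 4, 5, 7, 10, 2, 3, 0, 12, 8]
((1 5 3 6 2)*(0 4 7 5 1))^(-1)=[2, 1, 6, 5, 0, 7, 3, 4]=(0 2 6 3 5 7 4)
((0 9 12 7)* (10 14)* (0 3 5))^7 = (0 9 12 7 3 5)(10 14) = [9, 1, 2, 5, 4, 0, 6, 3, 8, 12, 14, 11, 7, 13, 10]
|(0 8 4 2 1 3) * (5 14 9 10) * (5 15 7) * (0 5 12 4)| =|(0 8)(1 3 5 14 9 10 15 7 12 4 2)| =22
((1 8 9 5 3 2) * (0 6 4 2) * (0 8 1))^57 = [6, 1, 0, 8, 2, 3, 4, 7, 9, 5] = (0 6 4 2)(3 8 9 5)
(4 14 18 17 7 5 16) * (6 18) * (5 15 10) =[0, 1, 2, 3, 14, 16, 18, 15, 8, 9, 5, 11, 12, 13, 6, 10, 4, 7, 17] =(4 14 6 18 17 7 15 10 5 16)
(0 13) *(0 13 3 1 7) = [3, 7, 2, 1, 4, 5, 6, 0, 8, 9, 10, 11, 12, 13] = (13)(0 3 1 7)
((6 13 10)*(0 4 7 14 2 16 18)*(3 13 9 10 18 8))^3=[14, 1, 3, 0, 2, 5, 6, 16, 18, 9, 10, 11, 12, 4, 8, 15, 13, 17, 7]=(0 14 8 18 7 16 13 4 2 3)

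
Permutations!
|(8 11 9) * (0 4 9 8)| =6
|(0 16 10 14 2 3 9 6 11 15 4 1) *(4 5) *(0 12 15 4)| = 14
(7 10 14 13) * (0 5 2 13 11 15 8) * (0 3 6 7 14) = (0 5 2 13 14 11 15 8 3 6 7 10) = [5, 1, 13, 6, 4, 2, 7, 10, 3, 9, 0, 15, 12, 14, 11, 8]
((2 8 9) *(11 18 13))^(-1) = (2 9 8)(11 13 18) = [0, 1, 9, 3, 4, 5, 6, 7, 2, 8, 10, 13, 12, 18, 14, 15, 16, 17, 11]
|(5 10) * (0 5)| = 3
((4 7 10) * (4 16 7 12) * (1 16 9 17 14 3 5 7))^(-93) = (1 16)(3 17 10 5 14 9 7)(4 12) = [0, 16, 2, 17, 12, 14, 6, 3, 8, 7, 5, 11, 4, 13, 9, 15, 1, 10]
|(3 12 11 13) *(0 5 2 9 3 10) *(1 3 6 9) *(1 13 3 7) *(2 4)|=|(0 5 4 2 13 10)(1 7)(3 12 11)(6 9)|=6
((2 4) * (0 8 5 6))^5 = (0 8 5 6)(2 4) = [8, 1, 4, 3, 2, 6, 0, 7, 5]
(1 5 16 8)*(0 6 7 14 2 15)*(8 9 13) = [6, 5, 15, 3, 4, 16, 7, 14, 1, 13, 10, 11, 12, 8, 2, 0, 9] = (0 6 7 14 2 15)(1 5 16 9 13 8)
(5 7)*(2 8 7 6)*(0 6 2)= (0 6)(2 8 7 5)= [6, 1, 8, 3, 4, 2, 0, 5, 7]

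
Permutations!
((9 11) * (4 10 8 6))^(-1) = (4 6 8 10)(9 11) = [0, 1, 2, 3, 6, 5, 8, 7, 10, 11, 4, 9]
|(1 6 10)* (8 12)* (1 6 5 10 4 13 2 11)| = 8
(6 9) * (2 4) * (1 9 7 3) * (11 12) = (1 9 6 7 3)(2 4)(11 12) = [0, 9, 4, 1, 2, 5, 7, 3, 8, 6, 10, 12, 11]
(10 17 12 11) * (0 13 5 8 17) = (0 13 5 8 17 12 11 10) = [13, 1, 2, 3, 4, 8, 6, 7, 17, 9, 0, 10, 11, 5, 14, 15, 16, 12]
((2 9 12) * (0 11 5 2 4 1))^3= (0 2 4 11 9 1 5 12)= [2, 5, 4, 3, 11, 12, 6, 7, 8, 1, 10, 9, 0]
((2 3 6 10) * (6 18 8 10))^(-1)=[0, 1, 10, 2, 4, 5, 6, 7, 18, 9, 8, 11, 12, 13, 14, 15, 16, 17, 3]=(2 10 8 18 3)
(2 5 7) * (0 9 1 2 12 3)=(0 9 1 2 5 7 12 3)=[9, 2, 5, 0, 4, 7, 6, 12, 8, 1, 10, 11, 3]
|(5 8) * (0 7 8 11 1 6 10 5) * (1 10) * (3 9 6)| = 12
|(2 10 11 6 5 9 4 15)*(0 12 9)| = |(0 12 9 4 15 2 10 11 6 5)| = 10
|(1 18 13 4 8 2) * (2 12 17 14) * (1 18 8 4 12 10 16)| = |(1 8 10 16)(2 18 13 12 17 14)| = 12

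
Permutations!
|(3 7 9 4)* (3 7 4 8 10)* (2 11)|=|(2 11)(3 4 7 9 8 10)|=6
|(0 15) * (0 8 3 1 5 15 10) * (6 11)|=10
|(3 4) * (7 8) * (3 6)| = |(3 4 6)(7 8)| = 6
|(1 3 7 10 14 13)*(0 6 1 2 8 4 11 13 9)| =|(0 6 1 3 7 10 14 9)(2 8 4 11 13)| =40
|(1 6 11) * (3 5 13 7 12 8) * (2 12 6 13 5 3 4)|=|(1 13 7 6 11)(2 12 8 4)|=20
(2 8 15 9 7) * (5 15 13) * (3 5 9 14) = (2 8 13 9 7)(3 5 15 14) = [0, 1, 8, 5, 4, 15, 6, 2, 13, 7, 10, 11, 12, 9, 3, 14]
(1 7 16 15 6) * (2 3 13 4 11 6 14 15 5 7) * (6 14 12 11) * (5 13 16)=[0, 2, 3, 16, 6, 7, 1, 5, 8, 9, 10, 14, 11, 4, 15, 12, 13]=(1 2 3 16 13 4 6)(5 7)(11 14 15 12)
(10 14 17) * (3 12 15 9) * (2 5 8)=[0, 1, 5, 12, 4, 8, 6, 7, 2, 3, 14, 11, 15, 13, 17, 9, 16, 10]=(2 5 8)(3 12 15 9)(10 14 17)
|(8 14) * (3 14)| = |(3 14 8)| = 3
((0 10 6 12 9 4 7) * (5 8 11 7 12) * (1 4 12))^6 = (12)(0 7 11 8 5 6 10) = [7, 1, 2, 3, 4, 6, 10, 11, 5, 9, 0, 8, 12]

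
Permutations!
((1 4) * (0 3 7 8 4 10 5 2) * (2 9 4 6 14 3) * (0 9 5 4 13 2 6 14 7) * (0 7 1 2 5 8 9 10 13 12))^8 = (0 7 8 1 12 3 5 6 9 14 13)(2 4 10) = [7, 12, 4, 5, 10, 6, 9, 8, 1, 14, 2, 11, 3, 0, 13]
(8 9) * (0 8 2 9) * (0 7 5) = (0 8 7 5)(2 9) = [8, 1, 9, 3, 4, 0, 6, 5, 7, 2]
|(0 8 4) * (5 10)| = |(0 8 4)(5 10)| = 6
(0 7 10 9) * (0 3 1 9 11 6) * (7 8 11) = (0 8 11 6)(1 9 3)(7 10) = [8, 9, 2, 1, 4, 5, 0, 10, 11, 3, 7, 6]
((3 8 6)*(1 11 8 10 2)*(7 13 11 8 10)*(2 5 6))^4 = (1 8 2)(3 10 7 5 13 6 11) = [0, 8, 1, 10, 4, 13, 11, 5, 2, 9, 7, 3, 12, 6]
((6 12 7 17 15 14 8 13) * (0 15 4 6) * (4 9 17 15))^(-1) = (0 13 8 14 15 7 12 6 4)(9 17) = [13, 1, 2, 3, 0, 5, 4, 12, 14, 17, 10, 11, 6, 8, 15, 7, 16, 9]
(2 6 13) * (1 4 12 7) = [0, 4, 6, 3, 12, 5, 13, 1, 8, 9, 10, 11, 7, 2] = (1 4 12 7)(2 6 13)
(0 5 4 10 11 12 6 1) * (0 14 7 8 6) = (0 5 4 10 11 12)(1 14 7 8 6) = [5, 14, 2, 3, 10, 4, 1, 8, 6, 9, 11, 12, 0, 13, 7]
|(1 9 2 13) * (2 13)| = 3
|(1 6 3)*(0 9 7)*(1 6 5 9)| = |(0 1 5 9 7)(3 6)| = 10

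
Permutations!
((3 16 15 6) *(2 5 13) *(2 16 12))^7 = (2 12 3 6 15 16 13 5) = [0, 1, 12, 6, 4, 2, 15, 7, 8, 9, 10, 11, 3, 5, 14, 16, 13]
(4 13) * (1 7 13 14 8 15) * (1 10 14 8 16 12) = [0, 7, 2, 3, 8, 5, 6, 13, 15, 9, 14, 11, 1, 4, 16, 10, 12] = (1 7 13 4 8 15 10 14 16 12)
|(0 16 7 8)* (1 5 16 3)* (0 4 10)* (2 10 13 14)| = |(0 3 1 5 16 7 8 4 13 14 2 10)| = 12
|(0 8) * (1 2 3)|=|(0 8)(1 2 3)|=6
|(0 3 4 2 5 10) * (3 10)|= |(0 10)(2 5 3 4)|= 4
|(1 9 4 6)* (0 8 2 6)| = |(0 8 2 6 1 9 4)| = 7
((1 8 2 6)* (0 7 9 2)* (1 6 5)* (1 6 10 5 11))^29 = [7, 8, 11, 3, 4, 10, 5, 9, 0, 2, 6, 1] = (0 7 9 2 11 1 8)(5 10 6)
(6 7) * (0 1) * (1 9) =(0 9 1)(6 7) =[9, 0, 2, 3, 4, 5, 7, 6, 8, 1]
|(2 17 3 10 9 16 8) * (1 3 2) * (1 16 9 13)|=4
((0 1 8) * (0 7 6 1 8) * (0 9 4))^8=(0 8 7 6 1 9 4)=[8, 9, 2, 3, 0, 5, 1, 6, 7, 4]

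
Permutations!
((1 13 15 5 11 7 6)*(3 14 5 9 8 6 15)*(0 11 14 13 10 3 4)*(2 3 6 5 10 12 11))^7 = [3, 5, 13, 4, 2, 7, 8, 6, 11, 12, 9, 10, 14, 0, 15, 1] = (0 3 4 2 13)(1 5 7 6 8 11 10 9 12 14 15)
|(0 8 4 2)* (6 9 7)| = |(0 8 4 2)(6 9 7)| = 12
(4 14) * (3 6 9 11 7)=(3 6 9 11 7)(4 14)=[0, 1, 2, 6, 14, 5, 9, 3, 8, 11, 10, 7, 12, 13, 4]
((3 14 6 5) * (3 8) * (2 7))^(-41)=(2 7)(3 8 5 6 14)=[0, 1, 7, 8, 4, 6, 14, 2, 5, 9, 10, 11, 12, 13, 3]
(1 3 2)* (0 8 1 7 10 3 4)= (0 8 1 4)(2 7 10 3)= [8, 4, 7, 2, 0, 5, 6, 10, 1, 9, 3]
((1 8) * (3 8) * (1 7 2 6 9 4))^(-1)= (1 4 9 6 2 7 8 3)= [0, 4, 7, 1, 9, 5, 2, 8, 3, 6]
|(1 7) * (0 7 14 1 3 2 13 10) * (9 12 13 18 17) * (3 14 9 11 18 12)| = 30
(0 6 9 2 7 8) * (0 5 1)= (0 6 9 2 7 8 5 1)= [6, 0, 7, 3, 4, 1, 9, 8, 5, 2]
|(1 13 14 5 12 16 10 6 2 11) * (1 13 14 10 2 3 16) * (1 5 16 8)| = 10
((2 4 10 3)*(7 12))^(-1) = [0, 1, 3, 10, 2, 5, 6, 12, 8, 9, 4, 11, 7] = (2 3 10 4)(7 12)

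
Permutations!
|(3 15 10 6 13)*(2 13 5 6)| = 10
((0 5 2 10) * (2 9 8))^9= (0 8)(2 5)(9 10)= [8, 1, 5, 3, 4, 2, 6, 7, 0, 10, 9]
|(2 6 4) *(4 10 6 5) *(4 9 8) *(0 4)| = |(0 4 2 5 9 8)(6 10)| = 6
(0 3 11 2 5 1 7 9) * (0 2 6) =[3, 7, 5, 11, 4, 1, 0, 9, 8, 2, 10, 6] =(0 3 11 6)(1 7 9 2 5)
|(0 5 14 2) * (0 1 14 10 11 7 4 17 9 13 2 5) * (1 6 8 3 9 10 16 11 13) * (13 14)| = 56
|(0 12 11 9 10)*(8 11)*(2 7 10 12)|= |(0 2 7 10)(8 11 9 12)|= 4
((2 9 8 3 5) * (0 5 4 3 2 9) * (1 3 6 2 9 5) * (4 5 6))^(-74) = (9)(0 6 3)(1 2 5) = [6, 2, 5, 0, 4, 1, 3, 7, 8, 9]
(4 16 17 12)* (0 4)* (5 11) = (0 4 16 17 12)(5 11) = [4, 1, 2, 3, 16, 11, 6, 7, 8, 9, 10, 5, 0, 13, 14, 15, 17, 12]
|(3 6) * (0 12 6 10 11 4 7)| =|(0 12 6 3 10 11 4 7)| =8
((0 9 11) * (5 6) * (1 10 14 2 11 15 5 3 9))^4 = (0 2 10)(1 11 14)(3 6 5 15 9) = [2, 11, 10, 6, 4, 15, 5, 7, 8, 3, 0, 14, 12, 13, 1, 9]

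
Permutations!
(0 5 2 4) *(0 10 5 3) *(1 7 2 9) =(0 3)(1 7 2 4 10 5 9) =[3, 7, 4, 0, 10, 9, 6, 2, 8, 1, 5]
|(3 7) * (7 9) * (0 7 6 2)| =6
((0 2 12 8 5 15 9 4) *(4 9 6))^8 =[0, 1, 2, 3, 4, 5, 6, 7, 8, 9, 10, 11, 12, 13, 14, 15] =(15)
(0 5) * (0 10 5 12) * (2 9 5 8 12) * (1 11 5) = (0 2 9 1 11 5 10 8 12) = [2, 11, 9, 3, 4, 10, 6, 7, 12, 1, 8, 5, 0]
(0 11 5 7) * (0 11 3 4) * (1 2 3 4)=(0 4)(1 2 3)(5 7 11)=[4, 2, 3, 1, 0, 7, 6, 11, 8, 9, 10, 5]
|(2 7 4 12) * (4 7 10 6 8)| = 6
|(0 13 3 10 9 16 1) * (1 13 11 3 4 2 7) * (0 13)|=30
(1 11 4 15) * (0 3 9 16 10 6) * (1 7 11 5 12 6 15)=(0 3 9 16 10 15 7 11 4 1 5 12 6)=[3, 5, 2, 9, 1, 12, 0, 11, 8, 16, 15, 4, 6, 13, 14, 7, 10]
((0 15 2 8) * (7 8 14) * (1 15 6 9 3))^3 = (0 3 2 8 9 15 7 6 1 14) = [3, 14, 8, 2, 4, 5, 1, 6, 9, 15, 10, 11, 12, 13, 0, 7]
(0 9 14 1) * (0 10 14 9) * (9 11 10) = (1 9 11 10 14) = [0, 9, 2, 3, 4, 5, 6, 7, 8, 11, 14, 10, 12, 13, 1]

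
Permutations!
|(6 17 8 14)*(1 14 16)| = |(1 14 6 17 8 16)| = 6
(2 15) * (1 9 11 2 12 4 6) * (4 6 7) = (1 9 11 2 15 12 6)(4 7) = [0, 9, 15, 3, 7, 5, 1, 4, 8, 11, 10, 2, 6, 13, 14, 12]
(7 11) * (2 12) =(2 12)(7 11) =[0, 1, 12, 3, 4, 5, 6, 11, 8, 9, 10, 7, 2]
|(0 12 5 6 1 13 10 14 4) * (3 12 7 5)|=18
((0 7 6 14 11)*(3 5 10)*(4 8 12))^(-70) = (14)(3 10 5)(4 12 8) = [0, 1, 2, 10, 12, 3, 6, 7, 4, 9, 5, 11, 8, 13, 14]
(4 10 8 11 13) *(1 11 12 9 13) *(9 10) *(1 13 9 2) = [0, 11, 1, 3, 2, 5, 6, 7, 12, 9, 8, 13, 10, 4] = (1 11 13 4 2)(8 12 10)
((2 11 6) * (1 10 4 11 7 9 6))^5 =(1 10 4 11)(2 7 9 6) =[0, 10, 7, 3, 11, 5, 2, 9, 8, 6, 4, 1]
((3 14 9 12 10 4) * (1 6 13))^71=(1 13 6)(3 4 10 12 9 14)=[0, 13, 2, 4, 10, 5, 1, 7, 8, 14, 12, 11, 9, 6, 3]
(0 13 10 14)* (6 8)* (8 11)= (0 13 10 14)(6 11 8)= [13, 1, 2, 3, 4, 5, 11, 7, 6, 9, 14, 8, 12, 10, 0]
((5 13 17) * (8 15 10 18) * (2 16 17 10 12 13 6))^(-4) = (2 16 17 5 6)(8 12 10)(13 18 15) = [0, 1, 16, 3, 4, 6, 2, 7, 12, 9, 8, 11, 10, 18, 14, 13, 17, 5, 15]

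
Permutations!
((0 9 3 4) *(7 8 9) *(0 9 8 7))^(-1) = (3 9 4) = [0, 1, 2, 9, 3, 5, 6, 7, 8, 4]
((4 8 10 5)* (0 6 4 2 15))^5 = [5, 1, 8, 3, 15, 4, 2, 7, 0, 9, 6, 11, 12, 13, 14, 10] = (0 5 4 15 10 6 2 8)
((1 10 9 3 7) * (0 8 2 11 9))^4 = (0 9 10 11 1 2 7 8 3) = [9, 2, 7, 0, 4, 5, 6, 8, 3, 10, 11, 1]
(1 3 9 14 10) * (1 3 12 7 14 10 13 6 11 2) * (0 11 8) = (0 11 2 1 12 7 14 13 6 8)(3 9 10) = [11, 12, 1, 9, 4, 5, 8, 14, 0, 10, 3, 2, 7, 6, 13]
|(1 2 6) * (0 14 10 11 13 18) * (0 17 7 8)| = |(0 14 10 11 13 18 17 7 8)(1 2 6)| = 9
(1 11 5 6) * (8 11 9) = (1 9 8 11 5 6) = [0, 9, 2, 3, 4, 6, 1, 7, 11, 8, 10, 5]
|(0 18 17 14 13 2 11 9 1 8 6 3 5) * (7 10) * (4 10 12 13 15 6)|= |(0 18 17 14 15 6 3 5)(1 8 4 10 7 12 13 2 11 9)|= 40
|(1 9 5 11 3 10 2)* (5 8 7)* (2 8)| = 6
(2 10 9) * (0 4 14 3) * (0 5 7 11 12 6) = (0 4 14 3 5 7 11 12 6)(2 10 9) = [4, 1, 10, 5, 14, 7, 0, 11, 8, 2, 9, 12, 6, 13, 3]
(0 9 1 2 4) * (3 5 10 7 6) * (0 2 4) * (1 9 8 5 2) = [8, 4, 0, 2, 1, 10, 3, 6, 5, 9, 7] = (0 8 5 10 7 6 3 2)(1 4)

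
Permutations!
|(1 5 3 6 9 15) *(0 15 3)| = |(0 15 1 5)(3 6 9)| = 12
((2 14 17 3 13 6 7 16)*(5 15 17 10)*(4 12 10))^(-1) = [0, 1, 16, 17, 14, 10, 13, 6, 8, 9, 12, 11, 4, 3, 2, 5, 7, 15] = (2 16 7 6 13 3 17 15 5 10 12 4 14)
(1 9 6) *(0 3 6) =(0 3 6 1 9) =[3, 9, 2, 6, 4, 5, 1, 7, 8, 0]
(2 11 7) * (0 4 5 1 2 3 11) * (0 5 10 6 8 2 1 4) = (2 5 4 10 6 8)(3 11 7) = [0, 1, 5, 11, 10, 4, 8, 3, 2, 9, 6, 7]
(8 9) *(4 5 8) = (4 5 8 9) = [0, 1, 2, 3, 5, 8, 6, 7, 9, 4]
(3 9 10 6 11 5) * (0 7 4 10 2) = (0 7 4 10 6 11 5 3 9 2) = [7, 1, 0, 9, 10, 3, 11, 4, 8, 2, 6, 5]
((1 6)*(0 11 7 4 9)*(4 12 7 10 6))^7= (7 12)= [0, 1, 2, 3, 4, 5, 6, 12, 8, 9, 10, 11, 7]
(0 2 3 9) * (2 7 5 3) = (0 7 5 3 9) = [7, 1, 2, 9, 4, 3, 6, 5, 8, 0]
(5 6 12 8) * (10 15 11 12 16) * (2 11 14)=(2 11 12 8 5 6 16 10 15 14)=[0, 1, 11, 3, 4, 6, 16, 7, 5, 9, 15, 12, 8, 13, 2, 14, 10]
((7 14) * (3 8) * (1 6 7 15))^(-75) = [0, 1, 2, 8, 4, 5, 6, 7, 3, 9, 10, 11, 12, 13, 14, 15] = (15)(3 8)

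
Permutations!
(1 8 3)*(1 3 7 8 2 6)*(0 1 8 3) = (0 1 2 6 8 7 3) = [1, 2, 6, 0, 4, 5, 8, 3, 7]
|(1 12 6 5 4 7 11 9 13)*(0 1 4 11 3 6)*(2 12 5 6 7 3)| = |(0 1 5 11 9 13 4 3 7 2 12)| = 11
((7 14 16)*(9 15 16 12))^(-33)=(7 9)(12 16)(14 15)=[0, 1, 2, 3, 4, 5, 6, 9, 8, 7, 10, 11, 16, 13, 15, 14, 12]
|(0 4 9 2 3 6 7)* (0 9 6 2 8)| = |(0 4 6 7 9 8)(2 3)| = 6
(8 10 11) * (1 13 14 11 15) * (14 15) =(1 13 15)(8 10 14 11) =[0, 13, 2, 3, 4, 5, 6, 7, 10, 9, 14, 8, 12, 15, 11, 1]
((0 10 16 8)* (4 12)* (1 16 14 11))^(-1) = [8, 11, 2, 3, 12, 5, 6, 7, 16, 9, 0, 14, 4, 13, 10, 15, 1] = (0 8 16 1 11 14 10)(4 12)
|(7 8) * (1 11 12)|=6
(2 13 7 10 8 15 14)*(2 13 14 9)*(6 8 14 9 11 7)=(2 9)(6 8 15 11 7 10 14 13)=[0, 1, 9, 3, 4, 5, 8, 10, 15, 2, 14, 7, 12, 6, 13, 11]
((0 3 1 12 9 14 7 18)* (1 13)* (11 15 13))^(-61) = (0 1 18 13 7 15 14 11 9 3 12) = [1, 18, 2, 12, 4, 5, 6, 15, 8, 3, 10, 9, 0, 7, 11, 14, 16, 17, 13]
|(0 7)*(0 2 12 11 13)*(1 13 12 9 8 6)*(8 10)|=|(0 7 2 9 10 8 6 1 13)(11 12)|=18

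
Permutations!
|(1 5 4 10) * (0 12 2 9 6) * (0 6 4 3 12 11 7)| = |(0 11 7)(1 5 3 12 2 9 4 10)| = 24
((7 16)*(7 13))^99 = [0, 1, 2, 3, 4, 5, 6, 7, 8, 9, 10, 11, 12, 13, 14, 15, 16] = (16)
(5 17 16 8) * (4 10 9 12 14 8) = [0, 1, 2, 3, 10, 17, 6, 7, 5, 12, 9, 11, 14, 13, 8, 15, 4, 16] = (4 10 9 12 14 8 5 17 16)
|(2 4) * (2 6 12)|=4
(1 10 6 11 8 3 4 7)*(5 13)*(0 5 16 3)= [5, 10, 2, 4, 7, 13, 11, 1, 0, 9, 6, 8, 12, 16, 14, 15, 3]= (0 5 13 16 3 4 7 1 10 6 11 8)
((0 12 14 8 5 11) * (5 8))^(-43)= (0 14 11 12 5)= [14, 1, 2, 3, 4, 0, 6, 7, 8, 9, 10, 12, 5, 13, 11]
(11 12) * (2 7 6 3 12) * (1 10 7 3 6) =(1 10 7)(2 3 12 11) =[0, 10, 3, 12, 4, 5, 6, 1, 8, 9, 7, 2, 11]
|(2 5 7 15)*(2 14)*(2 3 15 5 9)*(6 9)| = |(2 6 9)(3 15 14)(5 7)| = 6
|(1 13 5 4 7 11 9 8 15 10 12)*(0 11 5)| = 9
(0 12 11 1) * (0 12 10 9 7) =(0 10 9 7)(1 12 11) =[10, 12, 2, 3, 4, 5, 6, 0, 8, 7, 9, 1, 11]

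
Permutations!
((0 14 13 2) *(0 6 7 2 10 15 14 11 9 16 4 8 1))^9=(0 9 4 1 11 16 8)(10 15 14 13)=[9, 11, 2, 3, 1, 5, 6, 7, 0, 4, 15, 16, 12, 10, 13, 14, 8]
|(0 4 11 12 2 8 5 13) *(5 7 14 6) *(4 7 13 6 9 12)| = 8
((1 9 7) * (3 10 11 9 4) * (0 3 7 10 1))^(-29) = (0 3 1 4 7)(9 10 11) = [3, 4, 2, 1, 7, 5, 6, 0, 8, 10, 11, 9]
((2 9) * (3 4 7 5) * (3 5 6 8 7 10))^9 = (10)(2 9) = [0, 1, 9, 3, 4, 5, 6, 7, 8, 2, 10]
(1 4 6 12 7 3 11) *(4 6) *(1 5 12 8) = [0, 6, 2, 11, 4, 12, 8, 3, 1, 9, 10, 5, 7] = (1 6 8)(3 11 5 12 7)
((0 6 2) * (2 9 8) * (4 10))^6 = [6, 1, 0, 3, 4, 5, 9, 7, 2, 8, 10] = (10)(0 6 9 8 2)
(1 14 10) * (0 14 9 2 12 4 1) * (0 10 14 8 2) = (14)(0 8 2 12 4 1 9) = [8, 9, 12, 3, 1, 5, 6, 7, 2, 0, 10, 11, 4, 13, 14]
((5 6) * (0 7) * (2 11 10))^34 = (2 11 10) = [0, 1, 11, 3, 4, 5, 6, 7, 8, 9, 2, 10]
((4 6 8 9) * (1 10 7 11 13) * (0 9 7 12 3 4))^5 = (0 9)(1 6)(3 11)(4 13)(7 12)(8 10) = [9, 6, 2, 11, 13, 5, 1, 12, 10, 0, 8, 3, 7, 4]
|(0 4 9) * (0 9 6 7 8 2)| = |(9)(0 4 6 7 8 2)| = 6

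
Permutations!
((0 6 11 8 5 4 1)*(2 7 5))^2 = [11, 6, 5, 3, 0, 1, 8, 4, 7, 9, 10, 2] = (0 11 2 5 1 6 8 7 4)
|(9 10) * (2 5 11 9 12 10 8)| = 10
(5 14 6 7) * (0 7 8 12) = (0 7 5 14 6 8 12) = [7, 1, 2, 3, 4, 14, 8, 5, 12, 9, 10, 11, 0, 13, 6]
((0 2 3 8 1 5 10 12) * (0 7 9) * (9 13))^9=(0 13 12 5 8 2 9 7 10 1 3)=[13, 3, 9, 0, 4, 8, 6, 10, 2, 7, 1, 11, 5, 12]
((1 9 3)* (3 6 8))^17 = (1 6 3 9 8) = [0, 6, 2, 9, 4, 5, 3, 7, 1, 8]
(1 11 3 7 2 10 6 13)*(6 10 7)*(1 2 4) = [0, 11, 7, 6, 1, 5, 13, 4, 8, 9, 10, 3, 12, 2] = (1 11 3 6 13 2 7 4)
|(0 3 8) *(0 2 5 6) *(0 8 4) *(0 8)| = 7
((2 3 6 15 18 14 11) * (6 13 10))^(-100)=(2 11 14 18 15 6 10 13 3)=[0, 1, 11, 2, 4, 5, 10, 7, 8, 9, 13, 14, 12, 3, 18, 6, 16, 17, 15]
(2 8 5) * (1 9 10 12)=(1 9 10 12)(2 8 5)=[0, 9, 8, 3, 4, 2, 6, 7, 5, 10, 12, 11, 1]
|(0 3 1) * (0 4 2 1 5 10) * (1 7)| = 4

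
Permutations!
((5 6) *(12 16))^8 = (16) = [0, 1, 2, 3, 4, 5, 6, 7, 8, 9, 10, 11, 12, 13, 14, 15, 16]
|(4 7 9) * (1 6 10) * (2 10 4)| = 7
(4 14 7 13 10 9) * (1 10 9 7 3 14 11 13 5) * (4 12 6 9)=(1 10 7 5)(3 14)(4 11 13)(6 9 12)=[0, 10, 2, 14, 11, 1, 9, 5, 8, 12, 7, 13, 6, 4, 3]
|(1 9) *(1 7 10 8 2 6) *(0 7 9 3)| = |(0 7 10 8 2 6 1 3)| = 8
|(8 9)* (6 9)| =3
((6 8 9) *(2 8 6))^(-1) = [0, 1, 9, 3, 4, 5, 6, 7, 2, 8] = (2 9 8)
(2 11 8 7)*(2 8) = (2 11)(7 8) = [0, 1, 11, 3, 4, 5, 6, 8, 7, 9, 10, 2]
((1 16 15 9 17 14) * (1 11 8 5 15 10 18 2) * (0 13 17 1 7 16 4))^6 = (0 5 13 15 17 9 14 1 11 4 8)(2 7 16 10 18) = [5, 11, 7, 3, 8, 13, 6, 16, 0, 14, 18, 4, 12, 15, 1, 17, 10, 9, 2]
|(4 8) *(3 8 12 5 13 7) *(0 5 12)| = |(0 5 13 7 3 8 4)| = 7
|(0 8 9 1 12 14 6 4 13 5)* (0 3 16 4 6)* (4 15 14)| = |(0 8 9 1 12 4 13 5 3 16 15 14)| = 12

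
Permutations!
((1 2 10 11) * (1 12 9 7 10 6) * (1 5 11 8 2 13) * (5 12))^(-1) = [0, 13, 8, 3, 4, 11, 2, 9, 10, 12, 7, 5, 6, 1] = (1 13)(2 8 10 7 9 12 6)(5 11)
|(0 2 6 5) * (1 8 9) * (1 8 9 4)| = |(0 2 6 5)(1 9 8 4)| = 4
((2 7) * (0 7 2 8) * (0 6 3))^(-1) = (0 3 6 8 7) = [3, 1, 2, 6, 4, 5, 8, 0, 7]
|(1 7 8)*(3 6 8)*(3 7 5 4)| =6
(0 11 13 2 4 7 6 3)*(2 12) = (0 11 13 12 2 4 7 6 3) = [11, 1, 4, 0, 7, 5, 3, 6, 8, 9, 10, 13, 2, 12]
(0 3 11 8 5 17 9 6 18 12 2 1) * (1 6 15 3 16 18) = (0 16 18 12 2 6 1)(3 11 8 5 17 9 15) = [16, 0, 6, 11, 4, 17, 1, 7, 5, 15, 10, 8, 2, 13, 14, 3, 18, 9, 12]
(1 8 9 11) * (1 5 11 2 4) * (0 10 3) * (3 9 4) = [10, 8, 3, 0, 1, 11, 6, 7, 4, 2, 9, 5] = (0 10 9 2 3)(1 8 4)(5 11)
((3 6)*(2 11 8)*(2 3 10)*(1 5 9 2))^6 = (1 3 2)(5 6 11)(8 9 10) = [0, 3, 1, 2, 4, 6, 11, 7, 9, 10, 8, 5]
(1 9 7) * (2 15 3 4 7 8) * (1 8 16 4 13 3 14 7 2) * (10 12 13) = (1 9 16 4 2 15 14 7 8)(3 10 12 13) = [0, 9, 15, 10, 2, 5, 6, 8, 1, 16, 12, 11, 13, 3, 7, 14, 4]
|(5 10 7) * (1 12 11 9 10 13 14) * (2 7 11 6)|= |(1 12 6 2 7 5 13 14)(9 10 11)|= 24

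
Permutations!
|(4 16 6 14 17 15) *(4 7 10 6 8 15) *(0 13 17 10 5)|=|(0 13 17 4 16 8 15 7 5)(6 14 10)|=9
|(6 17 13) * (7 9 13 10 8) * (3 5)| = |(3 5)(6 17 10 8 7 9 13)| = 14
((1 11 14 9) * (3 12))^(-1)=(1 9 14 11)(3 12)=[0, 9, 2, 12, 4, 5, 6, 7, 8, 14, 10, 1, 3, 13, 11]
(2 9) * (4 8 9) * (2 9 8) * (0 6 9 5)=(0 6 9 5)(2 4)=[6, 1, 4, 3, 2, 0, 9, 7, 8, 5]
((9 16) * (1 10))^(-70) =(16) =[0, 1, 2, 3, 4, 5, 6, 7, 8, 9, 10, 11, 12, 13, 14, 15, 16]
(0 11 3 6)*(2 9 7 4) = (0 11 3 6)(2 9 7 4) = [11, 1, 9, 6, 2, 5, 0, 4, 8, 7, 10, 3]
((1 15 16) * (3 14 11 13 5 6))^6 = (16) = [0, 1, 2, 3, 4, 5, 6, 7, 8, 9, 10, 11, 12, 13, 14, 15, 16]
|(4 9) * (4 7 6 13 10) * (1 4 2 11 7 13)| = 9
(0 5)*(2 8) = (0 5)(2 8) = [5, 1, 8, 3, 4, 0, 6, 7, 2]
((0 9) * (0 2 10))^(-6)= [2, 1, 0, 3, 4, 5, 6, 7, 8, 10, 9]= (0 2)(9 10)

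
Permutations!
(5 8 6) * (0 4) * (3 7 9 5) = [4, 1, 2, 7, 0, 8, 3, 9, 6, 5] = (0 4)(3 7 9 5 8 6)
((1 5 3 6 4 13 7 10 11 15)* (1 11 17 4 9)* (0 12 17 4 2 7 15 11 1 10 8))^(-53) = (0 12 17 2 7 8)(1 5 3 6 9 10 4 13 15) = [12, 5, 7, 6, 13, 3, 9, 8, 0, 10, 4, 11, 17, 15, 14, 1, 16, 2]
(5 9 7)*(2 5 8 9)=(2 5)(7 8 9)=[0, 1, 5, 3, 4, 2, 6, 8, 9, 7]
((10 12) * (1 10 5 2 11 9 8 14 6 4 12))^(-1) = (1 10)(2 5 12 4 6 14 8 9 11) = [0, 10, 5, 3, 6, 12, 14, 7, 9, 11, 1, 2, 4, 13, 8]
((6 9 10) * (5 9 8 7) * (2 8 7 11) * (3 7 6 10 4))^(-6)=[0, 1, 2, 4, 9, 7, 6, 3, 8, 5, 10, 11]=(11)(3 4 9 5 7)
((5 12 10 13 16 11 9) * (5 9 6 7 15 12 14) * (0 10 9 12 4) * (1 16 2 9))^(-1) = (0 4 15 7 6 11 16 1 12 9 2 13 10)(5 14) = [4, 12, 13, 3, 15, 14, 11, 6, 8, 2, 0, 16, 9, 10, 5, 7, 1]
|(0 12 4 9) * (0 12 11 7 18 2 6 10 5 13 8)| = |(0 11 7 18 2 6 10 5 13 8)(4 9 12)| = 30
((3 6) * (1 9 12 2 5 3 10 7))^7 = (1 10 3 2 9 7 6 5 12) = [0, 10, 9, 2, 4, 12, 5, 6, 8, 7, 3, 11, 1]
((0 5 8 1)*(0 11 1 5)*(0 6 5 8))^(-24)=[0, 1, 2, 3, 4, 5, 6, 7, 8, 9, 10, 11]=(11)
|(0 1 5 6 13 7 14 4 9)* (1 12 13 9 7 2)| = |(0 12 13 2 1 5 6 9)(4 7 14)| = 24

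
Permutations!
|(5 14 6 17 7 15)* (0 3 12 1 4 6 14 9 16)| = |(0 3 12 1 4 6 17 7 15 5 9 16)| = 12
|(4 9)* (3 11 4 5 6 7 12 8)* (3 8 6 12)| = |(3 11 4 9 5 12 6 7)| = 8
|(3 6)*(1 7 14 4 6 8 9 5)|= |(1 7 14 4 6 3 8 9 5)|= 9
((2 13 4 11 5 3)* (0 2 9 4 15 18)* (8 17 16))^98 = (0 15 2 18 13)(3 11 9 5 4)(8 16 17) = [15, 1, 18, 11, 3, 4, 6, 7, 16, 5, 10, 9, 12, 0, 14, 2, 17, 8, 13]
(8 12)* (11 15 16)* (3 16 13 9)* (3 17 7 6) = (3 16 11 15 13 9 17 7 6)(8 12) = [0, 1, 2, 16, 4, 5, 3, 6, 12, 17, 10, 15, 8, 9, 14, 13, 11, 7]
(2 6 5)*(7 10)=(2 6 5)(7 10)=[0, 1, 6, 3, 4, 2, 5, 10, 8, 9, 7]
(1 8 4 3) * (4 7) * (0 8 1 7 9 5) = (0 8 9 5)(3 7 4) = [8, 1, 2, 7, 3, 0, 6, 4, 9, 5]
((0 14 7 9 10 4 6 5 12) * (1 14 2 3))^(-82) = (0 3 14 9 4 5)(1 7 10 6 12 2) = [3, 7, 1, 14, 5, 0, 12, 10, 8, 4, 6, 11, 2, 13, 9]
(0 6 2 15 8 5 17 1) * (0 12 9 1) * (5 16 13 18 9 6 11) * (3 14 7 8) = (0 11 5 17)(1 12 6 2 15 3 14 7 8 16 13 18 9) = [11, 12, 15, 14, 4, 17, 2, 8, 16, 1, 10, 5, 6, 18, 7, 3, 13, 0, 9]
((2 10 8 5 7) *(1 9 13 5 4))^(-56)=(1 8 2 5 9 4 10 7 13)=[0, 8, 5, 3, 10, 9, 6, 13, 2, 4, 7, 11, 12, 1]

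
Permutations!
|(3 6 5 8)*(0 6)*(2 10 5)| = |(0 6 2 10 5 8 3)| = 7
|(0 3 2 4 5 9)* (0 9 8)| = 6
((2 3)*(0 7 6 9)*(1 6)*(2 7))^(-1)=[9, 7, 0, 2, 4, 5, 1, 3, 8, 6]=(0 9 6 1 7 3 2)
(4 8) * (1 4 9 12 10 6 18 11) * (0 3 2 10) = [3, 4, 10, 2, 8, 5, 18, 7, 9, 12, 6, 1, 0, 13, 14, 15, 16, 17, 11] = (0 3 2 10 6 18 11 1 4 8 9 12)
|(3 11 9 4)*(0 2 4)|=6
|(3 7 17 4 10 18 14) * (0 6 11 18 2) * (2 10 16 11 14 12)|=|(0 6 14 3 7 17 4 16 11 18 12 2)|=12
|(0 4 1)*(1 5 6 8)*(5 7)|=|(0 4 7 5 6 8 1)|=7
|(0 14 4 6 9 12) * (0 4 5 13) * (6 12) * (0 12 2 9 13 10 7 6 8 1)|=|(0 14 5 10 7 6 13 12 4 2 9 8 1)|=13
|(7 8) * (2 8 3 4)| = 5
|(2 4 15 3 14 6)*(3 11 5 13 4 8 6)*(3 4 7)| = 24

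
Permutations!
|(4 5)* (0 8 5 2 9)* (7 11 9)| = 8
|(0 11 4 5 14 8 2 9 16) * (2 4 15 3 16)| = 20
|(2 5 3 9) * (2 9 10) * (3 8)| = 5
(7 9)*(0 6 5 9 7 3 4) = (0 6 5 9 3 4) = [6, 1, 2, 4, 0, 9, 5, 7, 8, 3]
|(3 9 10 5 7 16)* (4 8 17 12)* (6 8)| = 30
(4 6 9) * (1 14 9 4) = (1 14 9)(4 6) = [0, 14, 2, 3, 6, 5, 4, 7, 8, 1, 10, 11, 12, 13, 9]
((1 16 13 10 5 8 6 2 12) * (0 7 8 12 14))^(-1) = (0 14 2 6 8 7)(1 12 5 10 13 16) = [14, 12, 6, 3, 4, 10, 8, 0, 7, 9, 13, 11, 5, 16, 2, 15, 1]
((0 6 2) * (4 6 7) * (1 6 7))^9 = (0 1 6 2)(4 7) = [1, 6, 0, 3, 7, 5, 2, 4]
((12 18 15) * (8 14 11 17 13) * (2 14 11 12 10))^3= (2 18)(8 13 17 11)(10 12)(14 15)= [0, 1, 18, 3, 4, 5, 6, 7, 13, 9, 12, 8, 10, 17, 15, 14, 16, 11, 2]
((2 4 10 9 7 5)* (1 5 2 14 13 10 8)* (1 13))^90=(14)(2 7 9 10 13 8 4)=[0, 1, 7, 3, 2, 5, 6, 9, 4, 10, 13, 11, 12, 8, 14]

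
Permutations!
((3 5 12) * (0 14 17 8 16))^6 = (0 14 17 8 16) = [14, 1, 2, 3, 4, 5, 6, 7, 16, 9, 10, 11, 12, 13, 17, 15, 0, 8]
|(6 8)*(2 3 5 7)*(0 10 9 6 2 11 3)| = |(0 10 9 6 8 2)(3 5 7 11)| = 12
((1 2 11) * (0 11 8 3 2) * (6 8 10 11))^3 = (0 3 11 6 2 1 8 10) = [3, 8, 1, 11, 4, 5, 2, 7, 10, 9, 0, 6]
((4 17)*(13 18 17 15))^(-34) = (4 15 13 18 17) = [0, 1, 2, 3, 15, 5, 6, 7, 8, 9, 10, 11, 12, 18, 14, 13, 16, 4, 17]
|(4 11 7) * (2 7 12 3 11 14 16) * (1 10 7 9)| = |(1 10 7 4 14 16 2 9)(3 11 12)| = 24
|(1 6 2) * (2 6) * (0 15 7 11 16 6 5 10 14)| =|(0 15 7 11 16 6 5 10 14)(1 2)| =18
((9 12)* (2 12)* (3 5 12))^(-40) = (12) = [0, 1, 2, 3, 4, 5, 6, 7, 8, 9, 10, 11, 12]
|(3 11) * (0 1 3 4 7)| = |(0 1 3 11 4 7)| = 6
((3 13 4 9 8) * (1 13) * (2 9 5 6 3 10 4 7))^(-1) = (1 3 6 5 4 10 8 9 2 7 13) = [0, 3, 7, 6, 10, 4, 5, 13, 9, 2, 8, 11, 12, 1]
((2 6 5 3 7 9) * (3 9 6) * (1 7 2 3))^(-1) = (1 2 3 9 5 6 7) = [0, 2, 3, 9, 4, 6, 7, 1, 8, 5]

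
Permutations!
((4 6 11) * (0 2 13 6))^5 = (0 4 11 6 13 2) = [4, 1, 0, 3, 11, 5, 13, 7, 8, 9, 10, 6, 12, 2]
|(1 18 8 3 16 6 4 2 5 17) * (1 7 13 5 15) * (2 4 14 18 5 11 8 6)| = 33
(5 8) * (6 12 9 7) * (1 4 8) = (1 4 8 5)(6 12 9 7) = [0, 4, 2, 3, 8, 1, 12, 6, 5, 7, 10, 11, 9]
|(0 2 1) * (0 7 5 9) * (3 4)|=|(0 2 1 7 5 9)(3 4)|=6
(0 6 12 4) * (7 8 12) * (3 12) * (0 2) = [6, 1, 0, 12, 2, 5, 7, 8, 3, 9, 10, 11, 4] = (0 6 7 8 3 12 4 2)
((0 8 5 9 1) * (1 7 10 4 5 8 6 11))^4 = (11)(4 10 7 9 5) = [0, 1, 2, 3, 10, 4, 6, 9, 8, 5, 7, 11]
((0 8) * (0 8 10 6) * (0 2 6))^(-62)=(10)=[0, 1, 2, 3, 4, 5, 6, 7, 8, 9, 10]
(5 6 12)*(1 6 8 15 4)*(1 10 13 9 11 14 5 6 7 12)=(1 7 12 6)(4 10 13 9 11 14 5 8 15)=[0, 7, 2, 3, 10, 8, 1, 12, 15, 11, 13, 14, 6, 9, 5, 4]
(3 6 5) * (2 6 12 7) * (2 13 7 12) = (2 6 5 3)(7 13) = [0, 1, 6, 2, 4, 3, 5, 13, 8, 9, 10, 11, 12, 7]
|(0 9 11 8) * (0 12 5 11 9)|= 4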